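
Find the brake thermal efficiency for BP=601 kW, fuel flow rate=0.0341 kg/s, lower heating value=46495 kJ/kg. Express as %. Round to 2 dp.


eta_BTE = (BP / (mf * LHV)) * 100
Denominator = 0.0341 * 46495 = 1585.4795 kW
eta_BTE = (601 / 1585.4795) * 100 = 37.91%


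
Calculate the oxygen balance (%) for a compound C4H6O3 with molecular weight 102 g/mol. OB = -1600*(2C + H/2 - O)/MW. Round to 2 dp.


OB = -1600 * (2C + H/2 - O) / MW
Inner = 2*4 + 6/2 - 3 = 8.00
OB = -1600 * 8.00 / 102 = -125.49%


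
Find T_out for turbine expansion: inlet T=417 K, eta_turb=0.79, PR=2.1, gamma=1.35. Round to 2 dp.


T_out = T_in * (1 - eta * (1 - PR^(-(gamma-1)/gamma)))
Exponent = -(1.35-1)/1.35 = -0.25925926
PR^exp = 2.1^(-0.25925926) = 0.82501466
Factor = 1 - 0.79*(1 - 0.82501466) = 0.86176158
T_out = 417 * 0.86176158 = 359.35 K


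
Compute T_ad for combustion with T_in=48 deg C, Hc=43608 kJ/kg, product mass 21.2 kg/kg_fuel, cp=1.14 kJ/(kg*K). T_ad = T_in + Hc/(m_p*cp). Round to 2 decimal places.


T_ad = T_in + Hc / (m_p * cp)
Denominator = 21.2 * 1.14 = 24.1680
Temperature rise = 43608 / 24.1680 = 1804.37 K
T_ad = 48 + 1804.37 = 1852.37 deg C


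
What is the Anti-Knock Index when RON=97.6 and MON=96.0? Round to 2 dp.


AKI = (RON + MON) / 2
AKI = (97.6 + 96.0) / 2
AKI = 193.6 / 2 = 96.80


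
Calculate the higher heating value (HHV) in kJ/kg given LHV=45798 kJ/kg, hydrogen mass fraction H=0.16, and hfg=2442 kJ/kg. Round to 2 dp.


HHV = LHV + hfg * 9 * H
Water addition = 2442 * 9 * 0.16 = 3516.480 kJ/kg
HHV = 45798 + 3516.480 = 49314.48 kJ/kg


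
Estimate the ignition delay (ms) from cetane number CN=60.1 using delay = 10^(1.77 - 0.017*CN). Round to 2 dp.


delay = 10^(1.77 - 0.017*CN)
Exponent = 1.77 - 0.017*60.1 = 0.7483
delay = 10^0.7483 = 5.60 ms


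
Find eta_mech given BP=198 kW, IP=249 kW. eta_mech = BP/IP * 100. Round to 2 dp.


eta_mech = (BP / IP) * 100
Ratio = 198 / 249 = 0.7952
eta_mech = 0.7952 * 100 = 79.52%


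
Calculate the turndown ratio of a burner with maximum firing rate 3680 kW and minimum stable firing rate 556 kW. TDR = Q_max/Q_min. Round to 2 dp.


TDR = Q_max / Q_min
TDR = 3680 / 556 = 6.62


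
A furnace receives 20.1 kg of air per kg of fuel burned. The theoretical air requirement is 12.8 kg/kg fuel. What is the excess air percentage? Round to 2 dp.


Excess air = actual - stoichiometric = 20.1 - 12.8 = 7.30 kg/kg fuel
Excess air % = (excess / stoich) * 100 = (7.30 / 12.8) * 100 = 57.03%


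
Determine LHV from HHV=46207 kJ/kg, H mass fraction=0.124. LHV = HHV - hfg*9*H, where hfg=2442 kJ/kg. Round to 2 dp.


LHV = HHV - hfg * 9 * H
Water correction = 2442 * 9 * 0.124 = 2725.272 kJ/kg
LHV = 46207 - 2725.272 = 43481.73 kJ/kg


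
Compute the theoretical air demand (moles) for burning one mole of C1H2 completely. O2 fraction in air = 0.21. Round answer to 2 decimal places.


Balanced combustion: C1H2 + 1.5 O2 -> 1 CO2 + 1 H2O
O2 needed = C + H/4 = 1 + 2/4 = 1.50 moles
Air moles = O2 / 0.21 = 1.50 / 0.21 = 7.14 moles air


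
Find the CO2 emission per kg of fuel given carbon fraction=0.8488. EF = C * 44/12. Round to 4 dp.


EF = C_frac * (M_CO2 / M_C)
EF = 0.8488 * (44/12)
EF = 0.8488 * 3.666667 = 3.1123 kg_CO2/kg_fuel


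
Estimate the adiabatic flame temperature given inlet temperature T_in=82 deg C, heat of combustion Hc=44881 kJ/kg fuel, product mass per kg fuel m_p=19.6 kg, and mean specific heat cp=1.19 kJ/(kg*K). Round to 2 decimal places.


T_ad = T_in + Hc / (m_p * cp)
Denominator = 19.6 * 1.19 = 23.3240
Temperature rise = 44881 / 23.3240 = 1924.24 K
T_ad = 82 + 1924.24 = 2006.24 deg C


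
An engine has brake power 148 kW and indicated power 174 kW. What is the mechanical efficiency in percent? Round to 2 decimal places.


eta_mech = (BP / IP) * 100
Ratio = 148 / 174 = 0.8506
eta_mech = 0.8506 * 100 = 85.06%


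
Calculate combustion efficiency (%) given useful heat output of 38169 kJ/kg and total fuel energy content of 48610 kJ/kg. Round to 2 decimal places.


Efficiency = (Q_useful / Q_fuel) * 100
Efficiency = (38169 / 48610) * 100
Efficiency = 0.7852 * 100 = 78.52%


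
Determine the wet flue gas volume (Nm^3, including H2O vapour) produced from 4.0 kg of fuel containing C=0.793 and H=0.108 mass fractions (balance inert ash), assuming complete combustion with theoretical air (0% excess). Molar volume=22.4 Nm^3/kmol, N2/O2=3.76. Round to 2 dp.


Per kg fuel: CO2 = (C/12 kmol)*22.4 = (0.793/12)*22.4 = 1.48027 Nm^3
Per kg fuel: H2O = (H/2 kmol)*22.4 = (0.108/2)*22.4 = 1.20960 Nm^3
O2 needed per kg fuel = C/12 + H/4 = 0.793/12 + 0.108/4 = 0.09308333 kmol
Per kg fuel: N2 = O2*3.76*22.4 = 0.09308333*3.76*22.4 = 7.83985 Nm^3
Total per kg = 1.48027 + 1.20960 + 7.83985 = 10.52972 Nm^3
Total = 10.52972 * 4.0 = 42.12 Nm^3


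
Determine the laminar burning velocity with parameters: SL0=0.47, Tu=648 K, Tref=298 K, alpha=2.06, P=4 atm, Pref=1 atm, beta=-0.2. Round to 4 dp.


SL = SL0 * (Tu/Tref)^alpha * (P/Pref)^beta
T ratio = 648/298 = 2.17449664
(T ratio)^alpha = 2.17449664^2.06 = 4.954034
(P/Pref)^beta = 4^(-0.2) = 0.757858
SL = 0.47 * 4.954034 * 0.757858 = 1.7646 m/s


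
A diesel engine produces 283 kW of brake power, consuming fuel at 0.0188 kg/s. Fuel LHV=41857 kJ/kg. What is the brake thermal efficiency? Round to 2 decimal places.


eta_BTE = (BP / (mf * LHV)) * 100
Denominator = 0.0188 * 41857 = 786.9116 kW
eta_BTE = (283 / 786.9116) * 100 = 35.96%


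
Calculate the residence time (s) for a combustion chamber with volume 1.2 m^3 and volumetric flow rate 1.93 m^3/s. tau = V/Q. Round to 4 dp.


tau = V / Q_flow
tau = 1.2 / 1.93 = 0.6218 s


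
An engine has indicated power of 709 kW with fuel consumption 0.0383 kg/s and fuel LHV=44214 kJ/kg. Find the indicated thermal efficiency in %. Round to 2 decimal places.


eta_ith = (IP / (mf * LHV)) * 100
Denominator = 0.0383 * 44214 = 1693.3962 kW
eta_ith = (709 / 1693.3962) * 100 = 41.87%


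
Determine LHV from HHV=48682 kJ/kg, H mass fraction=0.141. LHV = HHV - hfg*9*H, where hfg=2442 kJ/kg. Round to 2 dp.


LHV = HHV - hfg * 9 * H
Water correction = 2442 * 9 * 0.141 = 3098.898 kJ/kg
LHV = 48682 - 3098.898 = 45583.10 kJ/kg


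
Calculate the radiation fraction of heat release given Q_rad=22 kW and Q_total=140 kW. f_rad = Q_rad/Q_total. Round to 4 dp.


f_rad = Q_rad / Q_total
f_rad = 22 / 140 = 0.1571


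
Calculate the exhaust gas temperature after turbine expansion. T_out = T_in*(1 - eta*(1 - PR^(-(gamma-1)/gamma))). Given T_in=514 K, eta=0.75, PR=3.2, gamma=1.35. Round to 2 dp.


T_out = T_in * (1 - eta * (1 - PR^(-(gamma-1)/gamma)))
Exponent = -(1.35-1)/1.35 = -0.25925926
PR^exp = 3.2^(-0.25925926) = 0.73966521
Factor = 1 - 0.75*(1 - 0.73966521) = 0.80474891
T_out = 514 * 0.80474891 = 413.64 K


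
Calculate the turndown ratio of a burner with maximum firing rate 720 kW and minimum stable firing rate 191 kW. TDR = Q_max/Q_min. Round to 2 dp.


TDR = Q_max / Q_min
TDR = 720 / 191 = 3.77


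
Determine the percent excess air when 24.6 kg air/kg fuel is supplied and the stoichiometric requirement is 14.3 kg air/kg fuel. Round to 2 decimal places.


Excess air = actual - stoichiometric = 24.6 - 14.3 = 10.30 kg/kg fuel
Excess air % = (excess / stoich) * 100 = (10.30 / 14.3) * 100 = 72.03%


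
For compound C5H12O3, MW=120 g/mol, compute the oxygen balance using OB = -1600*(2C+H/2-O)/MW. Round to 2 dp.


OB = -1600 * (2C + H/2 - O) / MW
Inner = 2*5 + 12/2 - 3 = 13.00
OB = -1600 * 13.00 / 120 = -173.33%


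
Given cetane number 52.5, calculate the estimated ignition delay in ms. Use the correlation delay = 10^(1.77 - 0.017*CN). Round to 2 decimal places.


delay = 10^(1.77 - 0.017*CN)
Exponent = 1.77 - 0.017*52.5 = 0.8775
delay = 10^0.8775 = 7.54 ms


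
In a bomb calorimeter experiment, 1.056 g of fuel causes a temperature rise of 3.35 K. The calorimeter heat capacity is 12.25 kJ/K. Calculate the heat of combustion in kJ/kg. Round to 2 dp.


Hc = C_cal * delta_T / m_fuel
Q_released = 12.25 * 3.35 = 41.0375 kJ
m_fuel = 1.056 g = 1.056/1000 kg = 0.001056 kg
Hc = 41.0375 / 0.001056 = 38861.27 kJ/kg


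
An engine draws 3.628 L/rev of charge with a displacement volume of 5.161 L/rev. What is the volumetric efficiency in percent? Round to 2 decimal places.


eta_v = (V_actual / V_disp) * 100
Ratio = 3.628 / 5.161 = 0.7030
eta_v = 0.7030 * 100 = 70.30%


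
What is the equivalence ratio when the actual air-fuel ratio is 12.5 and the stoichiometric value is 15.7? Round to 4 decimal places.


phi = AFR_stoich / AFR_actual
phi = 15.7 / 12.5 = 1.2560


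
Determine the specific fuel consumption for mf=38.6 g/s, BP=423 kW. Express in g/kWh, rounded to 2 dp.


SFC = (mf / BP) * 3600
Rate = 38.6 / 423 = 0.091253 g/(s*kW)
SFC = 0.091253 * 3600 = 328.51 g/kWh


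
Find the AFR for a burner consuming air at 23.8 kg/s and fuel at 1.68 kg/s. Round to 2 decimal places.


AFR = m_air / m_fuel
AFR = 23.8 / 1.68 = 14.17


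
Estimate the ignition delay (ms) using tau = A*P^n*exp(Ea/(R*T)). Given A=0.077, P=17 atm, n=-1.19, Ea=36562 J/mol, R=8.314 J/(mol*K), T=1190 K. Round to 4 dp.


tau = A * P^n * exp(Ea/(R*T))
P^n = 17^(-1.19) = 0.03433727
Ea/(R*T) = 36562/(8.314*1190) = 3.695498
exp(Ea/(R*T)) = 40.265617
tau = 0.077 * 0.03433727 * 40.265617 = 0.1065 ms


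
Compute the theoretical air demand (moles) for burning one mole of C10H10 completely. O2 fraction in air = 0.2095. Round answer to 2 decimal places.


Balanced combustion: C10H10 + 12.5 O2 -> 10 CO2 + 5 H2O
O2 needed = C + H/4 = 10 + 10/4 = 12.50 moles
Air moles = O2 / 0.2095 = 12.50 / 0.2095 = 59.67 moles air


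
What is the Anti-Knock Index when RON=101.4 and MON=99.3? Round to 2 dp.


AKI = (RON + MON) / 2
AKI = (101.4 + 99.3) / 2
AKI = 200.7 / 2 = 100.35


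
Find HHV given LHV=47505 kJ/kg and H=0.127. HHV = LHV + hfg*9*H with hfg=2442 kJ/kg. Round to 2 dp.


HHV = LHV + hfg * 9 * H
Water addition = 2442 * 9 * 0.127 = 2791.206 kJ/kg
HHV = 47505 + 2791.206 = 50296.21 kJ/kg


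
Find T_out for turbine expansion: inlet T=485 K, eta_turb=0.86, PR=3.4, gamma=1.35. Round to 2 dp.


T_out = T_in * (1 - eta * (1 - PR^(-(gamma-1)/gamma)))
Exponent = -(1.35-1)/1.35 = -0.25925926
PR^exp = 3.4^(-0.25925926) = 0.72813041
Factor = 1 - 0.86*(1 - 0.72813041) = 0.76619215
T_out = 485 * 0.76619215 = 371.60 K


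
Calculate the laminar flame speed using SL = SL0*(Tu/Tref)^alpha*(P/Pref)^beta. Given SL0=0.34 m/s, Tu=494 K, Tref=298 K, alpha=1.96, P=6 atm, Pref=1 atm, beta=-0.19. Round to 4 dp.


SL = SL0 * (Tu/Tref)^alpha * (P/Pref)^beta
T ratio = 494/298 = 1.65771812
(T ratio)^alpha = 1.65771812^1.96 = 2.693028
(P/Pref)^beta = 6^(-0.19) = 0.711461
SL = 0.34 * 2.693028 * 0.711461 = 0.6514 m/s


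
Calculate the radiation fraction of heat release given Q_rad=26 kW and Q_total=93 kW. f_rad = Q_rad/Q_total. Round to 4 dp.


f_rad = Q_rad / Q_total
f_rad = 26 / 93 = 0.2796


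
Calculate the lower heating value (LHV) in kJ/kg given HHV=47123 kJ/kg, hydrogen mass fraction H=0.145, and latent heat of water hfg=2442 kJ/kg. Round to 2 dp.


LHV = HHV - hfg * 9 * H
Water correction = 2442 * 9 * 0.145 = 3186.810 kJ/kg
LHV = 47123 - 3186.810 = 43936.19 kJ/kg


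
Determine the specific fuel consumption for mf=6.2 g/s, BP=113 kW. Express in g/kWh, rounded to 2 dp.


SFC = (mf / BP) * 3600
Rate = 6.2 / 113 = 0.054867 g/(s*kW)
SFC = 0.054867 * 3600 = 197.52 g/kWh


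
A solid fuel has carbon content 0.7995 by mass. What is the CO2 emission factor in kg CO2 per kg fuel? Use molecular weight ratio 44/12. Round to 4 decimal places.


EF = C_frac * (M_CO2 / M_C)
EF = 0.7995 * (44/12)
EF = 0.7995 * 3.666667 = 2.9315 kg_CO2/kg_fuel


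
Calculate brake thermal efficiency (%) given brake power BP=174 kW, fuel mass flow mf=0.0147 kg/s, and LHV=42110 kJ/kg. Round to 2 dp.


eta_BTE = (BP / (mf * LHV)) * 100
Denominator = 0.0147 * 42110 = 619.0170 kW
eta_BTE = (174 / 619.0170) * 100 = 28.11%


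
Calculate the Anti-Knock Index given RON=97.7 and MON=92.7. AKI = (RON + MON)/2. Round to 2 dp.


AKI = (RON + MON) / 2
AKI = (97.7 + 92.7) / 2
AKI = 190.4 / 2 = 95.20


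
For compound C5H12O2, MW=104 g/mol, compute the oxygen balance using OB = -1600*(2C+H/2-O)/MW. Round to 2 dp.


OB = -1600 * (2C + H/2 - O) / MW
Inner = 2*5 + 12/2 - 2 = 14.00
OB = -1600 * 14.00 / 104 = -215.38%


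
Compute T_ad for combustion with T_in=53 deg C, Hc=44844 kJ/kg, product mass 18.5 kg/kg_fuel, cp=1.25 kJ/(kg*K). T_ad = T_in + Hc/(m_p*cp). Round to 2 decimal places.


T_ad = T_in + Hc / (m_p * cp)
Denominator = 18.5 * 1.25 = 23.1250
Temperature rise = 44844 / 23.1250 = 1939.20 K
T_ad = 53 + 1939.20 = 1992.20 deg C


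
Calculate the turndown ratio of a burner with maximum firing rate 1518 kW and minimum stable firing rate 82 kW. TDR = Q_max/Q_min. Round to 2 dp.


TDR = Q_max / Q_min
TDR = 1518 / 82 = 18.51


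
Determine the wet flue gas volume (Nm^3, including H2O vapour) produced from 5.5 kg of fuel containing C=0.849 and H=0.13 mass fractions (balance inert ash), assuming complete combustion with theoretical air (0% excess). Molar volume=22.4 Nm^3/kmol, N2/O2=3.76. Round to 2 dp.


Per kg fuel: CO2 = (C/12 kmol)*22.4 = (0.849/12)*22.4 = 1.58480 Nm^3
Per kg fuel: H2O = (H/2 kmol)*22.4 = (0.13/2)*22.4 = 1.45600 Nm^3
O2 needed per kg fuel = C/12 + H/4 = 0.849/12 + 0.13/4 = 0.10325000 kmol
Per kg fuel: N2 = O2*3.76*22.4 = 0.10325000*3.76*22.4 = 8.69613 Nm^3
Total per kg = 1.58480 + 1.45600 + 8.69613 = 11.73693 Nm^3
Total = 11.73693 * 5.5 = 64.55 Nm^3


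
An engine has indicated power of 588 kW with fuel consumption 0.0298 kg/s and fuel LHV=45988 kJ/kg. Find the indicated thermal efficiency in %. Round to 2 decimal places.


eta_ith = (IP / (mf * LHV)) * 100
Denominator = 0.0298 * 45988 = 1370.4424 kW
eta_ith = (588 / 1370.4424) * 100 = 42.91%


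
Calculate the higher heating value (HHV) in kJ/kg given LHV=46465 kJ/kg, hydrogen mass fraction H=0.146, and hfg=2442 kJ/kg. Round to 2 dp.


HHV = LHV + hfg * 9 * H
Water addition = 2442 * 9 * 0.146 = 3208.788 kJ/kg
HHV = 46465 + 3208.788 = 49673.79 kJ/kg


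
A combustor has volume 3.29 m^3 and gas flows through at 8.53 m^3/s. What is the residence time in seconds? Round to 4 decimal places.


tau = V / Q_flow
tau = 3.29 / 8.53 = 0.3857 s


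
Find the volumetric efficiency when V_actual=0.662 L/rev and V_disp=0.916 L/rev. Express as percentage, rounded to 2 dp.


eta_v = (V_actual / V_disp) * 100
Ratio = 0.662 / 0.916 = 0.7227
eta_v = 0.7227 * 100 = 72.27%


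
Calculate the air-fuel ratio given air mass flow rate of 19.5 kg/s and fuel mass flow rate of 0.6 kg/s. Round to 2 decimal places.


AFR = m_air / m_fuel
AFR = 19.5 / 0.6 = 32.50


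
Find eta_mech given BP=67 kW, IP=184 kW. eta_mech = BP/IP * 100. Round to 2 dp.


eta_mech = (BP / IP) * 100
Ratio = 67 / 184 = 0.3641
eta_mech = 0.3641 * 100 = 36.41%


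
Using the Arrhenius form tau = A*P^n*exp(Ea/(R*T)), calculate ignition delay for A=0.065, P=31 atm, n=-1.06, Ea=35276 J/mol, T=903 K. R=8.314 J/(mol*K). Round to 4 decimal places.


tau = A * P^n * exp(Ea/(R*T))
P^n = 31^(-1.06) = 0.02625165
Ea/(R*T) = 35276/(8.314*903) = 4.698742
exp(Ea/(R*T)) = 109.808903
tau = 0.065 * 0.02625165 * 109.808903 = 0.1874 ms


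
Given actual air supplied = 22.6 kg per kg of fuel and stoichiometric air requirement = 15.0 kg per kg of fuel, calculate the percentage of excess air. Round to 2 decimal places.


Excess air = actual - stoichiometric = 22.6 - 15.0 = 7.60 kg/kg fuel
Excess air % = (excess / stoich) * 100 = (7.60 / 15.0) * 100 = 50.67%


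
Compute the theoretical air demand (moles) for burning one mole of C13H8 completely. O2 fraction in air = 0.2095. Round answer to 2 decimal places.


Balanced combustion: C13H8 + 15 O2 -> 13 CO2 + 4 H2O
O2 needed = C + H/4 = 13 + 8/4 = 15.00 moles
Air moles = O2 / 0.2095 = 15.00 / 0.2095 = 71.60 moles air


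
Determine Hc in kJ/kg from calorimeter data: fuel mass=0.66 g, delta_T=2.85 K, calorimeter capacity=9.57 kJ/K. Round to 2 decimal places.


Hc = C_cal * delta_T / m_fuel
Q_released = 9.57 * 2.85 = 27.2745 kJ
m_fuel = 0.66 g = 0.66/1000 kg = 0.000660 kg
Hc = 27.2745 / 0.000660 = 41325.00 kJ/kg


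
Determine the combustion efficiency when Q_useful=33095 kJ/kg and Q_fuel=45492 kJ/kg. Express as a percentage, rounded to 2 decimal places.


Efficiency = (Q_useful / Q_fuel) * 100
Efficiency = (33095 / 45492) * 100
Efficiency = 0.7275 * 100 = 72.75%


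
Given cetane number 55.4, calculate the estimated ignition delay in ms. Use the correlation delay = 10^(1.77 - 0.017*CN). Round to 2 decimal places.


delay = 10^(1.77 - 0.017*CN)
Exponent = 1.77 - 0.017*55.4 = 0.8282
delay = 10^0.8282 = 6.73 ms


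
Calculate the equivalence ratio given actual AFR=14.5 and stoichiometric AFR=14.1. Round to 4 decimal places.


phi = AFR_stoich / AFR_actual
phi = 14.1 / 14.5 = 0.9724


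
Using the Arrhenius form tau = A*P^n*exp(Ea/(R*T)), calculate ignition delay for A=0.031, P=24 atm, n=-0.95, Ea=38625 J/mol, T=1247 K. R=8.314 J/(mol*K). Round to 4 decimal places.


tau = A * P^n * exp(Ea/(R*T))
P^n = 24^(-0.95) = 0.04884266
Ea/(R*T) = 38625/(8.314*1247) = 3.725564
exp(Ea/(R*T)) = 41.494626
tau = 0.031 * 0.04884266 * 41.494626 = 0.0628 ms


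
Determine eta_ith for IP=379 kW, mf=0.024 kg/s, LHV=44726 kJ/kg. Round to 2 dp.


eta_ith = (IP / (mf * LHV)) * 100
Denominator = 0.024 * 44726 = 1073.4240 kW
eta_ith = (379 / 1073.4240) * 100 = 35.31%


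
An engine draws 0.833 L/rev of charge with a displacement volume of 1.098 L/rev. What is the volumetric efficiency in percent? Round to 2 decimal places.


eta_v = (V_actual / V_disp) * 100
Ratio = 0.833 / 1.098 = 0.7587
eta_v = 0.7587 * 100 = 75.87%


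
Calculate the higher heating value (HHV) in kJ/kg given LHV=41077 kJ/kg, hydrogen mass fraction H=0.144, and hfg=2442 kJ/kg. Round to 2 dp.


HHV = LHV + hfg * 9 * H
Water addition = 2442 * 9 * 0.144 = 3164.832 kJ/kg
HHV = 41077 + 3164.832 = 44241.83 kJ/kg


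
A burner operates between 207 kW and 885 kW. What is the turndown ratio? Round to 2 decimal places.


TDR = Q_max / Q_min
TDR = 885 / 207 = 4.28


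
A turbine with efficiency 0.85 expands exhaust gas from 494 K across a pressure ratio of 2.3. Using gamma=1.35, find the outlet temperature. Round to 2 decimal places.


T_out = T_in * (1 - eta * (1 - PR^(-(gamma-1)/gamma)))
Exponent = -(1.35-1)/1.35 = -0.25925926
PR^exp = 2.3^(-0.25925926) = 0.80578413
Factor = 1 - 0.85*(1 - 0.80578413) = 0.83491651
T_out = 494 * 0.83491651 = 412.45 K


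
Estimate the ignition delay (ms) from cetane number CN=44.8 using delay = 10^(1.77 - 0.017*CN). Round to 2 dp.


delay = 10^(1.77 - 0.017*CN)
Exponent = 1.77 - 0.017*44.8 = 1.0084
delay = 10^1.0084 = 10.20 ms


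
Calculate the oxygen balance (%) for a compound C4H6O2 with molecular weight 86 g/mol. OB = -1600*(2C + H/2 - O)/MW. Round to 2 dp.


OB = -1600 * (2C + H/2 - O) / MW
Inner = 2*4 + 6/2 - 2 = 9.00
OB = -1600 * 9.00 / 86 = -167.44%


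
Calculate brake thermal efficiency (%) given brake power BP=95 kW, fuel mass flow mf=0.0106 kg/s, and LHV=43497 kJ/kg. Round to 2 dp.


eta_BTE = (BP / (mf * LHV)) * 100
Denominator = 0.0106 * 43497 = 461.0682 kW
eta_BTE = (95 / 461.0682) * 100 = 20.60%


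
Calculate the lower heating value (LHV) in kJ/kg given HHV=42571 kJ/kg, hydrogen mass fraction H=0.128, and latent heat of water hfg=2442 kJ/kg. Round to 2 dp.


LHV = HHV - hfg * 9 * H
Water correction = 2442 * 9 * 0.128 = 2813.184 kJ/kg
LHV = 42571 - 2813.184 = 39757.82 kJ/kg


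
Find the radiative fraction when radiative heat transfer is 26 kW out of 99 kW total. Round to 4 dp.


f_rad = Q_rad / Q_total
f_rad = 26 / 99 = 0.2626


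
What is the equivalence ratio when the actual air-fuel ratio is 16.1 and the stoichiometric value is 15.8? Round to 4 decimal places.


phi = AFR_stoich / AFR_actual
phi = 15.8 / 16.1 = 0.9814


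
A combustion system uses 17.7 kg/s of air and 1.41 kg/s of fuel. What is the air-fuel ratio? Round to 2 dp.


AFR = m_air / m_fuel
AFR = 17.7 / 1.41 = 12.55


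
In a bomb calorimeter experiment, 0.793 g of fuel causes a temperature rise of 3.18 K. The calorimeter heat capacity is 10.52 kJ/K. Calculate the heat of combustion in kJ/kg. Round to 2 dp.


Hc = C_cal * delta_T / m_fuel
Q_released = 10.52 * 3.18 = 33.4536 kJ
m_fuel = 0.793 g = 0.793/1000 kg = 0.000793 kg
Hc = 33.4536 / 0.000793 = 42186.13 kJ/kg


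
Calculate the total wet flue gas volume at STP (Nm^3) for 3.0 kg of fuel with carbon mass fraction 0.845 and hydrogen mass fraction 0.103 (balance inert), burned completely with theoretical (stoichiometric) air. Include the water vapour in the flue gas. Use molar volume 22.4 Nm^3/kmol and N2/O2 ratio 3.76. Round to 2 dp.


Per kg fuel: CO2 = (C/12 kmol)*22.4 = (0.845/12)*22.4 = 1.57733 Nm^3
Per kg fuel: H2O = (H/2 kmol)*22.4 = (0.103/2)*22.4 = 1.15360 Nm^3
O2 needed per kg fuel = C/12 + H/4 = 0.845/12 + 0.103/4 = 0.09616667 kmol
Per kg fuel: N2 = O2*3.76*22.4 = 0.09616667*3.76*22.4 = 8.09954 Nm^3
Total per kg = 1.57733 + 1.15360 + 8.09954 = 10.83047 Nm^3
Total = 10.83047 * 3.0 = 32.49 Nm^3


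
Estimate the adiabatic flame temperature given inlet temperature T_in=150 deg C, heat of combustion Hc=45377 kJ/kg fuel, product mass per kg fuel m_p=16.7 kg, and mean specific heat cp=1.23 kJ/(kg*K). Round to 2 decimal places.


T_ad = T_in + Hc / (m_p * cp)
Denominator = 16.7 * 1.23 = 20.5410
Temperature rise = 45377 / 20.5410 = 2209.09 K
T_ad = 150 + 2209.09 = 2359.09 deg C


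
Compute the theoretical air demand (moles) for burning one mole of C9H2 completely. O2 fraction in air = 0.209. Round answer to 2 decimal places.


Balanced combustion: C9H2 + 9.5 O2 -> 9 CO2 + 1 H2O
O2 needed = C + H/4 = 9 + 2/4 = 9.50 moles
Air moles = O2 / 0.209 = 9.50 / 0.209 = 45.45 moles air


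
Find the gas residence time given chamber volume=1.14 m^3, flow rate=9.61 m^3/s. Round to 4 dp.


tau = V / Q_flow
tau = 1.14 / 9.61 = 0.1186 s


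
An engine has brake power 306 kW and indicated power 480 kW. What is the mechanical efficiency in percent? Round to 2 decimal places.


eta_mech = (BP / IP) * 100
Ratio = 306 / 480 = 0.6375
eta_mech = 0.6375 * 100 = 63.75%


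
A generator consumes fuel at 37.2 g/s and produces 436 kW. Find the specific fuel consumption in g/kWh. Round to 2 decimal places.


SFC = (mf / BP) * 3600
Rate = 37.2 / 436 = 0.085321 g/(s*kW)
SFC = 0.085321 * 3600 = 307.16 g/kWh


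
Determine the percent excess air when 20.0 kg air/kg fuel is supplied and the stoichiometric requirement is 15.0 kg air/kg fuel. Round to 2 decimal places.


Excess air = actual - stoichiometric = 20.0 - 15.0 = 5.00 kg/kg fuel
Excess air % = (excess / stoich) * 100 = (5.00 / 15.0) * 100 = 33.33%


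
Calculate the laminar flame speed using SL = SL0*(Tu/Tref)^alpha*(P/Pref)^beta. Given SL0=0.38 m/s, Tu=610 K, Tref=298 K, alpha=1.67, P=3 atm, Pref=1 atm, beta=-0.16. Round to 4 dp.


SL = SL0 * (Tu/Tref)^alpha * (P/Pref)^beta
T ratio = 610/298 = 2.04697987
(T ratio)^alpha = 2.04697987^1.67 = 3.307956
(P/Pref)^beta = 3^(-0.16) = 0.838804
SL = 0.38 * 3.307956 * 0.838804 = 1.0544 m/s


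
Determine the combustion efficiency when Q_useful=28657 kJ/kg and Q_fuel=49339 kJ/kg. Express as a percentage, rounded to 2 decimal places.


Efficiency = (Q_useful / Q_fuel) * 100
Efficiency = (28657 / 49339) * 100
Efficiency = 0.5808 * 100 = 58.08%


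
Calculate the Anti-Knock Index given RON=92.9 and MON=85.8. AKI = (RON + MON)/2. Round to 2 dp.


AKI = (RON + MON) / 2
AKI = (92.9 + 85.8) / 2
AKI = 178.7 / 2 = 89.35


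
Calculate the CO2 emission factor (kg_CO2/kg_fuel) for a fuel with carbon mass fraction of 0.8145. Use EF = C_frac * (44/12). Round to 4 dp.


EF = C_frac * (M_CO2 / M_C)
EF = 0.8145 * (44/12)
EF = 0.8145 * 3.666667 = 2.9865 kg_CO2/kg_fuel


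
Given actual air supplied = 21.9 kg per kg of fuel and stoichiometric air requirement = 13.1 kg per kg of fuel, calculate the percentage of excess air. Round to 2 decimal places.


Excess air = actual - stoichiometric = 21.9 - 13.1 = 8.80 kg/kg fuel
Excess air % = (excess / stoich) * 100 = (8.80 / 13.1) * 100 = 67.18%


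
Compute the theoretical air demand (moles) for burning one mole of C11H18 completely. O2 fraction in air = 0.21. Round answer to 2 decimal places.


Balanced combustion: C11H18 + 15.5 O2 -> 11 CO2 + 9 H2O
O2 needed = C + H/4 = 11 + 18/4 = 15.50 moles
Air moles = O2 / 0.21 = 15.50 / 0.21 = 73.81 moles air


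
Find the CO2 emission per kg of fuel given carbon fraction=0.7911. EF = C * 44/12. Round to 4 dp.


EF = C_frac * (M_CO2 / M_C)
EF = 0.7911 * (44/12)
EF = 0.7911 * 3.666667 = 2.9007 kg_CO2/kg_fuel


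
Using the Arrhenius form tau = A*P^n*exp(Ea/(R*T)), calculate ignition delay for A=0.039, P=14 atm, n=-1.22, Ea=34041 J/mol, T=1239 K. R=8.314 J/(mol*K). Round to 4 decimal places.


tau = A * P^n * exp(Ea/(R*T))
P^n = 14^(-1.22) = 0.03996905
Ea/(R*T) = 34041/(8.314*1239) = 3.304616
exp(Ea/(R*T)) = 27.238076
tau = 0.039 * 0.03996905 * 27.238076 = 0.0425 ms


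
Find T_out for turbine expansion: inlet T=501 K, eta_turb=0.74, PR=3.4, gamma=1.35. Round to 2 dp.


T_out = T_in * (1 - eta * (1 - PR^(-(gamma-1)/gamma)))
Exponent = -(1.35-1)/1.35 = -0.25925926
PR^exp = 3.4^(-0.25925926) = 0.72813041
Factor = 1 - 0.74*(1 - 0.72813041) = 0.79881650
T_out = 501 * 0.79881650 = 400.21 K


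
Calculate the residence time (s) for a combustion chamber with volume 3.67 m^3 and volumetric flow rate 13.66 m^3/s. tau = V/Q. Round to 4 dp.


tau = V / Q_flow
tau = 3.67 / 13.66 = 0.2687 s


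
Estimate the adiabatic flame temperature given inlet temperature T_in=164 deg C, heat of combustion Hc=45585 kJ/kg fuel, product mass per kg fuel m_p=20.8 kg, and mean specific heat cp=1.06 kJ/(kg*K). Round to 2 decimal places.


T_ad = T_in + Hc / (m_p * cp)
Denominator = 20.8 * 1.06 = 22.0480
Temperature rise = 45585 / 22.0480 = 2067.53 K
T_ad = 164 + 2067.53 = 2231.53 deg C


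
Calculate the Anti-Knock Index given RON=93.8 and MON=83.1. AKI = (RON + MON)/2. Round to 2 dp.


AKI = (RON + MON) / 2
AKI = (93.8 + 83.1) / 2
AKI = 176.9 / 2 = 88.45


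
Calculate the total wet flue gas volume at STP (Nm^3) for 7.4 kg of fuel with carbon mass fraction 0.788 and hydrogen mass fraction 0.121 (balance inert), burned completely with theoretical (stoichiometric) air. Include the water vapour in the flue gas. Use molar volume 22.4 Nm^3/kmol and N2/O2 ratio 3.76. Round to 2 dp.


Per kg fuel: CO2 = (C/12 kmol)*22.4 = (0.788/12)*22.4 = 1.47093 Nm^3
Per kg fuel: H2O = (H/2 kmol)*22.4 = (0.121/2)*22.4 = 1.35520 Nm^3
O2 needed per kg fuel = C/12 + H/4 = 0.788/12 + 0.121/4 = 0.09591667 kmol
Per kg fuel: N2 = O2*3.76*22.4 = 0.09591667*3.76*22.4 = 8.07849 Nm^3
Total per kg = 1.47093 + 1.35520 + 8.07849 = 10.90462 Nm^3
Total = 10.90462 * 7.4 = 80.69 Nm^3


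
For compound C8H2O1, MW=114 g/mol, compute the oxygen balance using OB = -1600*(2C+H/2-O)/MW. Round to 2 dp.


OB = -1600 * (2C + H/2 - O) / MW
Inner = 2*8 + 2/2 - 1 = 16.00
OB = -1600 * 16.00 / 114 = -224.56%


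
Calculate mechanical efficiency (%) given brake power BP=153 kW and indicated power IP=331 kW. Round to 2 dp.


eta_mech = (BP / IP) * 100
Ratio = 153 / 331 = 0.4622
eta_mech = 0.4622 * 100 = 46.22%


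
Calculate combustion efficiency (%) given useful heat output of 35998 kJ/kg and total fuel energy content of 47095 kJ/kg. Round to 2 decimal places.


Efficiency = (Q_useful / Q_fuel) * 100
Efficiency = (35998 / 47095) * 100
Efficiency = 0.7644 * 100 = 76.44%


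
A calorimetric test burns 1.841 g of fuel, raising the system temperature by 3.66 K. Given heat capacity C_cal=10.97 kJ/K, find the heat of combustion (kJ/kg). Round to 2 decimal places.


Hc = C_cal * delta_T / m_fuel
Q_released = 10.97 * 3.66 = 40.1502 kJ
m_fuel = 1.841 g = 1.841/1000 kg = 0.001841 kg
Hc = 40.1502 / 0.001841 = 21808.91 kJ/kg


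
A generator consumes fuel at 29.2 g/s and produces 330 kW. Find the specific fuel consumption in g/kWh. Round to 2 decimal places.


SFC = (mf / BP) * 3600
Rate = 29.2 / 330 = 0.088485 g/(s*kW)
SFC = 0.088485 * 3600 = 318.55 g/kWh


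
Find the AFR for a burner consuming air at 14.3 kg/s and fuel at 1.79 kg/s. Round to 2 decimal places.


AFR = m_air / m_fuel
AFR = 14.3 / 1.79 = 7.99


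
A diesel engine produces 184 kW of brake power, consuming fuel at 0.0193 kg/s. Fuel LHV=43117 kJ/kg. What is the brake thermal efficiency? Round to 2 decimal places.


eta_BTE = (BP / (mf * LHV)) * 100
Denominator = 0.0193 * 43117 = 832.1581 kW
eta_BTE = (184 / 832.1581) * 100 = 22.11%


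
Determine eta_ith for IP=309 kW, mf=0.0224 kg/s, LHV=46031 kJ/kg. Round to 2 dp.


eta_ith = (IP / (mf * LHV)) * 100
Denominator = 0.0224 * 46031 = 1031.0944 kW
eta_ith = (309 / 1031.0944) * 100 = 29.97%


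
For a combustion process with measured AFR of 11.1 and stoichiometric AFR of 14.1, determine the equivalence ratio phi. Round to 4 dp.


phi = AFR_stoich / AFR_actual
phi = 14.1 / 11.1 = 1.2703


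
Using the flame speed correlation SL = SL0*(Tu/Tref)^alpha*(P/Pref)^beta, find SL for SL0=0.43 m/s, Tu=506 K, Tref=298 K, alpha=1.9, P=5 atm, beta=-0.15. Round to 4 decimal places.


SL = SL0 * (Tu/Tref)^alpha * (P/Pref)^beta
T ratio = 506/298 = 1.69798658
(T ratio)^alpha = 1.69798658^1.9 = 2.734482
(P/Pref)^beta = 5^(-0.15) = 0.785515
SL = 0.43 * 2.734482 * 0.785515 = 0.9236 m/s


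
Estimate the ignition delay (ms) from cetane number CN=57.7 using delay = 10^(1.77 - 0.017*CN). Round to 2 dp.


delay = 10^(1.77 - 0.017*CN)
Exponent = 1.77 - 0.017*57.7 = 0.7891
delay = 10^0.7891 = 6.15 ms


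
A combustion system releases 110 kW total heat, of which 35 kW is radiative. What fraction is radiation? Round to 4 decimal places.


f_rad = Q_rad / Q_total
f_rad = 35 / 110 = 0.3182


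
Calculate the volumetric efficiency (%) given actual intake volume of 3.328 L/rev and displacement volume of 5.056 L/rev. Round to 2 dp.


eta_v = (V_actual / V_disp) * 100
Ratio = 3.328 / 5.056 = 0.6582
eta_v = 0.6582 * 100 = 65.82%


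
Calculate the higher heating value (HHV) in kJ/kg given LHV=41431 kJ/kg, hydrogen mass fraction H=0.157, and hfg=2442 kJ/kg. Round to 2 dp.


HHV = LHV + hfg * 9 * H
Water addition = 2442 * 9 * 0.157 = 3450.546 kJ/kg
HHV = 41431 + 3450.546 = 44881.55 kJ/kg


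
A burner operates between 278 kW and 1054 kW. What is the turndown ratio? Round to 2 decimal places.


TDR = Q_max / Q_min
TDR = 1054 / 278 = 3.79


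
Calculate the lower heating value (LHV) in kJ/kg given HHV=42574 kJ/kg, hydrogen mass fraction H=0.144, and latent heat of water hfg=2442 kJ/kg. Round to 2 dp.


LHV = HHV - hfg * 9 * H
Water correction = 2442 * 9 * 0.144 = 3164.832 kJ/kg
LHV = 42574 - 3164.832 = 39409.17 kJ/kg


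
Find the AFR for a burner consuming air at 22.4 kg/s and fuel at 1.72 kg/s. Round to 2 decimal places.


AFR = m_air / m_fuel
AFR = 22.4 / 1.72 = 13.02


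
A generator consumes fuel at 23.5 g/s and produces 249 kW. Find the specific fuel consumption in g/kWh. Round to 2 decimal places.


SFC = (mf / BP) * 3600
Rate = 23.5 / 249 = 0.094378 g/(s*kW)
SFC = 0.094378 * 3600 = 339.76 g/kWh


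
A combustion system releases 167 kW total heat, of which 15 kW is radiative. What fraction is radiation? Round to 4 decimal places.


f_rad = Q_rad / Q_total
f_rad = 15 / 167 = 0.0898


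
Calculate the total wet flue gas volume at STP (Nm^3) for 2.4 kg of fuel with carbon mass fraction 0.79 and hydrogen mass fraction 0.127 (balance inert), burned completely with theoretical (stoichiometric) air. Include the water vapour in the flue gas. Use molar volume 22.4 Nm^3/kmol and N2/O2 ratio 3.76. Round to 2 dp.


Per kg fuel: CO2 = (C/12 kmol)*22.4 = (0.79/12)*22.4 = 1.47467 Nm^3
Per kg fuel: H2O = (H/2 kmol)*22.4 = (0.127/2)*22.4 = 1.42240 Nm^3
O2 needed per kg fuel = C/12 + H/4 = 0.79/12 + 0.127/4 = 0.09758333 kmol
Per kg fuel: N2 = O2*3.76*22.4 = 0.09758333*3.76*22.4 = 8.21886 Nm^3
Total per kg = 1.47467 + 1.42240 + 8.21886 = 11.11593 Nm^3
Total = 11.11593 * 2.4 = 26.68 Nm^3


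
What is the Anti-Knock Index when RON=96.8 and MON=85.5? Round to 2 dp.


AKI = (RON + MON) / 2
AKI = (96.8 + 85.5) / 2
AKI = 182.3 / 2 = 91.15


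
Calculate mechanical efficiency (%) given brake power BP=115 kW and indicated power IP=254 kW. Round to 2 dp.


eta_mech = (BP / IP) * 100
Ratio = 115 / 254 = 0.4528
eta_mech = 0.4528 * 100 = 45.28%


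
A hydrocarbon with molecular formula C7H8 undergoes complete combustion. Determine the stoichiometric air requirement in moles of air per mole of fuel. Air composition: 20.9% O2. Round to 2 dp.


Balanced combustion: C7H8 + 9 O2 -> 7 CO2 + 4 H2O
O2 needed = C + H/4 = 7 + 8/4 = 9.00 moles
Air moles = O2 / 0.209 = 9.00 / 0.209 = 43.06 moles air


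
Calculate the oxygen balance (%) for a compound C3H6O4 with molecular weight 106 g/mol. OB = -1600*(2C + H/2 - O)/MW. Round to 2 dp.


OB = -1600 * (2C + H/2 - O) / MW
Inner = 2*3 + 6/2 - 4 = 5.00
OB = -1600 * 5.00 / 106 = -75.47%


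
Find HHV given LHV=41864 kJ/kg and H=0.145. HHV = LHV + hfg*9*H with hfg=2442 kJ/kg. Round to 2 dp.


HHV = LHV + hfg * 9 * H
Water addition = 2442 * 9 * 0.145 = 3186.810 kJ/kg
HHV = 41864 + 3186.810 = 45050.81 kJ/kg


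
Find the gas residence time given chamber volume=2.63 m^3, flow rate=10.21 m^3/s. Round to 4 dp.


tau = V / Q_flow
tau = 2.63 / 10.21 = 0.2576 s


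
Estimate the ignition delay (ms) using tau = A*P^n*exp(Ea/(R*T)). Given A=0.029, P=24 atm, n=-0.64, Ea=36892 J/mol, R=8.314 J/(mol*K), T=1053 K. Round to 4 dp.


tau = A * P^n * exp(Ea/(R*T))
P^n = 24^(-0.64) = 0.13081719
Ea/(R*T) = 36892/(8.314*1053) = 4.213993
exp(Ea/(R*T)) = 67.626031
tau = 0.029 * 0.13081719 * 67.626031 = 0.2566 ms


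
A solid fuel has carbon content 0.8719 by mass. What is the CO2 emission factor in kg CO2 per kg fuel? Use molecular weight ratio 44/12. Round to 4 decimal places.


EF = C_frac * (M_CO2 / M_C)
EF = 0.8719 * (44/12)
EF = 0.8719 * 3.666667 = 3.1970 kg_CO2/kg_fuel


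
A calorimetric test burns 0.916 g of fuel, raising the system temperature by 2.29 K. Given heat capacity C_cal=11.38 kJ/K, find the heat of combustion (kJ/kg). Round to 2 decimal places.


Hc = C_cal * delta_T / m_fuel
Q_released = 11.38 * 2.29 = 26.0602 kJ
m_fuel = 0.916 g = 0.916/1000 kg = 0.000916 kg
Hc = 26.0602 / 0.000916 = 28450.00 kJ/kg


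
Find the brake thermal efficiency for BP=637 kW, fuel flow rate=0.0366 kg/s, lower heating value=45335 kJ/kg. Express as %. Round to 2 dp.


eta_BTE = (BP / (mf * LHV)) * 100
Denominator = 0.0366 * 45335 = 1659.2610 kW
eta_BTE = (637 / 1659.2610) * 100 = 38.39%


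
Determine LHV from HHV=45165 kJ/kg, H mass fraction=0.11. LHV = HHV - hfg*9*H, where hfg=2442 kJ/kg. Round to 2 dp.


LHV = HHV - hfg * 9 * H
Water correction = 2442 * 9 * 0.11 = 2417.580 kJ/kg
LHV = 45165 - 2417.580 = 42747.42 kJ/kg


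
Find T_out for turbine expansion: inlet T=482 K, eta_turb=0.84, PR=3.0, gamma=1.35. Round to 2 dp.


T_out = T_in * (1 - eta * (1 - PR^(-(gamma-1)/gamma)))
Exponent = -(1.35-1)/1.35 = -0.25925926
PR^exp = 3.0^(-0.25925926) = 0.75214556
Factor = 1 - 0.84*(1 - 0.75214556) = 0.79180227
T_out = 482 * 0.79180227 = 381.65 K


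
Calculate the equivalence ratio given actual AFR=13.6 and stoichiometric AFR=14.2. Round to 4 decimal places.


phi = AFR_stoich / AFR_actual
phi = 14.2 / 13.6 = 1.0441


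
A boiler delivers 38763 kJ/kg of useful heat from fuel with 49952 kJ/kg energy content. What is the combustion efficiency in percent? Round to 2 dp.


Efficiency = (Q_useful / Q_fuel) * 100
Efficiency = (38763 / 49952) * 100
Efficiency = 0.7760 * 100 = 77.60%


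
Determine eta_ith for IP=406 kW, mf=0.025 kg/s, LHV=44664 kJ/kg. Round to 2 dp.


eta_ith = (IP / (mf * LHV)) * 100
Denominator = 0.025 * 44664 = 1116.6000 kW
eta_ith = (406 / 1116.6000) * 100 = 36.36%


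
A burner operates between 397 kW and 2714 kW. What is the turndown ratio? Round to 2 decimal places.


TDR = Q_max / Q_min
TDR = 2714 / 397 = 6.84


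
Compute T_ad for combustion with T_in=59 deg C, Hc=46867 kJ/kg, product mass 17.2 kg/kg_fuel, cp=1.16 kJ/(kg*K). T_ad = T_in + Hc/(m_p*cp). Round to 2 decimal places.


T_ad = T_in + Hc / (m_p * cp)
Denominator = 17.2 * 1.16 = 19.9520
Temperature rise = 46867 / 19.9520 = 2348.99 K
T_ad = 59 + 2348.99 = 2407.99 deg C


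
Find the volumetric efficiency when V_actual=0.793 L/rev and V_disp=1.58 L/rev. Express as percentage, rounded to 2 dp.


eta_v = (V_actual / V_disp) * 100
Ratio = 0.793 / 1.58 = 0.5019
eta_v = 0.5019 * 100 = 50.19%


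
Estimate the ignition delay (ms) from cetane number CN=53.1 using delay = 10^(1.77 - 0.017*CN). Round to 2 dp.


delay = 10^(1.77 - 0.017*CN)
Exponent = 1.77 - 0.017*53.1 = 0.8673
delay = 10^0.8673 = 7.37 ms


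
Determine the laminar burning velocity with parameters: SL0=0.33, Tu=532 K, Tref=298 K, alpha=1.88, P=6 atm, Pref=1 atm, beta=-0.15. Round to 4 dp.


SL = SL0 * (Tu/Tref)^alpha * (P/Pref)^beta
T ratio = 532/298 = 1.78523490
(T ratio)^alpha = 1.78523490^1.88 = 2.972948
(P/Pref)^beta = 6^(-0.15) = 0.764324
SL = 0.33 * 2.972948 * 0.764324 = 0.7499 m/s


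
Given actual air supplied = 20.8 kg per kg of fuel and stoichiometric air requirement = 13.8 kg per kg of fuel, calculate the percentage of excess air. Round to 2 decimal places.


Excess air = actual - stoichiometric = 20.8 - 13.8 = 7.00 kg/kg fuel
Excess air % = (excess / stoich) * 100 = (7.00 / 13.8) * 100 = 50.72%


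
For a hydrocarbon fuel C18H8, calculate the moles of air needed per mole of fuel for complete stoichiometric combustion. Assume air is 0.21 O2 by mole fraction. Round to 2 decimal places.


Balanced combustion: C18H8 + 20 O2 -> 18 CO2 + 4 H2O
O2 needed = C + H/4 = 18 + 8/4 = 20.00 moles
Air moles = O2 / 0.21 = 20.00 / 0.21 = 95.24 moles air


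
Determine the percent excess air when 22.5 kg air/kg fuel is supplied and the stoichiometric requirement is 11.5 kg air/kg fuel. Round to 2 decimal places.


Excess air = actual - stoichiometric = 22.5 - 11.5 = 11.00 kg/kg fuel
Excess air % = (excess / stoich) * 100 = (11.00 / 11.5) * 100 = 95.65%


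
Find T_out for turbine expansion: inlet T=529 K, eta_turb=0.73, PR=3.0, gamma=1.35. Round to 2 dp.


T_out = T_in * (1 - eta * (1 - PR^(-(gamma-1)/gamma)))
Exponent = -(1.35-1)/1.35 = -0.25925926
PR^exp = 3.0^(-0.25925926) = 0.75214556
Factor = 1 - 0.73*(1 - 0.75214556) = 0.81906626
T_out = 529 * 0.81906626 = 433.29 K


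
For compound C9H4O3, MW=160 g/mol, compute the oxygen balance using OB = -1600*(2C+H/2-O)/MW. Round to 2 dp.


OB = -1600 * (2C + H/2 - O) / MW
Inner = 2*9 + 4/2 - 3 = 17.00
OB = -1600 * 17.00 / 160 = -170.00%


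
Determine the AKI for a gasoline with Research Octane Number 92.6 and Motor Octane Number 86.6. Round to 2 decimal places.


AKI = (RON + MON) / 2
AKI = (92.6 + 86.6) / 2
AKI = 179.2 / 2 = 89.60


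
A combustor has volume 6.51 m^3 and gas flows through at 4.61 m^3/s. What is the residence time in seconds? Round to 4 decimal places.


tau = V / Q_flow
tau = 6.51 / 4.61 = 1.4121 s


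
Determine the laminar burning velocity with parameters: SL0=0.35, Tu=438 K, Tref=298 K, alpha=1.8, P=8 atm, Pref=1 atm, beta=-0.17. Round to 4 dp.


SL = SL0 * (Tu/Tref)^alpha * (P/Pref)^beta
T ratio = 438/298 = 1.46979866
(T ratio)^alpha = 1.46979866^1.8 = 2.000157
(P/Pref)^beta = 8^(-0.17) = 0.702222
SL = 0.35 * 2.000157 * 0.702222 = 0.4916 m/s


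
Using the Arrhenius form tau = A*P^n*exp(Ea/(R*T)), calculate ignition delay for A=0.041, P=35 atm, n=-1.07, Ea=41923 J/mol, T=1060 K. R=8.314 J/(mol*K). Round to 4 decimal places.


tau = A * P^n * exp(Ea/(R*T))
P^n = 35^(-1.07) = 0.02227651
Ea/(R*T) = 41923/(8.314*1060) = 4.757036
exp(Ea/(R*T)) = 116.400441
tau = 0.041 * 0.02227651 * 116.400441 = 0.1063 ms
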